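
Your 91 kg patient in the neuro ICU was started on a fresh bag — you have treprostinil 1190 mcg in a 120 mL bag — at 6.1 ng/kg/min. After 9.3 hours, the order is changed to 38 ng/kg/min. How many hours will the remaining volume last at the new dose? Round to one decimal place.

Initial rate:
Dose = 6.1 ng/kg/min × 91 kg = 555.1 ng/min
555.1 ng/min × 60 min/hr = 33306 ng/hr
Concentration = 1190 mcg ÷ 120 mL = 9.916667 mcg/mL = 9916.667 ng/mL
Rate = 33306 ng/hr ÷ 9916.667 ng/mL = 3.358588 mL/hr
Volume infused so far = 3.358588 mL/hr × 9.3 hr = 31.23487 mL
Volume remaining = 120 − 31.23487 = 88.76513 mL
New rate:
Dose = 38 ng/kg/min × 91 kg = 3458 ng/min
3458 ng/min × 60 min/hr = 207480 ng/hr
Rate = 207480 ng/hr ÷ 9916.667 ng/mL = 20.92235 mL/hr
Time remaining = 88.76513 mL ÷ 20.92235 mL/hr = 4.242598 hr

4.2 hours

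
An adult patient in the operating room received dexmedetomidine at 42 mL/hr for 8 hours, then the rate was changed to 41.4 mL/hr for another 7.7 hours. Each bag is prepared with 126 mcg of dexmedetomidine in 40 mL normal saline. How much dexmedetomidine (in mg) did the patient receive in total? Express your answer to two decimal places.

Concentration = 126 mcg ÷ 40 mL = 3.15 mcg/mL
Stage 1: 42 mL/hr × 8 hr = 336 mL → 336 mL × 3.15 mcg/mL = 1058.4 mcg
Stage 2: 41.4 mL/hr × 7.7 hr = 318.78 mL → 318.78 mL × 3.15 mcg/mL = 1004.157 mcg
Total = 1058.4 + 1004.157 = 2062.557 mcg = 2.062557 mg

2.06 mg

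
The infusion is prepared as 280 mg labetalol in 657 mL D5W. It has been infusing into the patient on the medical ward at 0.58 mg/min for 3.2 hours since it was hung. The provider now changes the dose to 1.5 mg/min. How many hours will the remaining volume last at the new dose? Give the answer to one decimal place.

1.9 hours

Initial rate:
0.58 mg/min × 60 min/hr = 34.8 mg/hr
Concentration = 280 mg ÷ 657 mL = 0.4261796 mg/mL
Rate = 34.8 mg/hr ÷ 0.4261796 mg/mL = 81.65571 mL/hr
Volume infused so far = 81.65571 mL/hr × 3.2 hr = 261.2983 mL
Volume remaining = 657 − 261.2983 = 395.7017 mL
New rate:
1.5 mg/min × 60 min/hr = 90 mg/hr
Rate = 90 mg/hr ÷ 0.4261796 mg/mL = 211.1786 mL/hr
Time remaining = 395.7017 mL ÷ 211.1786 mL/hr = 1.873778 hr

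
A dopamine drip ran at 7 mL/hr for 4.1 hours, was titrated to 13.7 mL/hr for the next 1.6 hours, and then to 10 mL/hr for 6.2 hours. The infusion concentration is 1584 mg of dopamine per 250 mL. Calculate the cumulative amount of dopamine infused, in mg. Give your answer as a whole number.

714 mg

Concentration = 1584 mg ÷ 250 mL = 6.336 mg/mL
Stage 1: 7 mL/hr × 4.1 hr = 28.7 mL → 28.7 mL × 6.336 mg/mL = 181.8432 mg
Stage 2: 13.7 mL/hr × 1.6 hr = 21.92 mL → 21.92 mL × 6.336 mg/mL = 138.8851 mg
Stage 3: 10 mL/hr × 6.2 hr = 62 mL → 62 mL × 6.336 mg/mL = 392.832 mg
Total = 181.8432 + 138.8851 + 392.832 = 713.5603 mg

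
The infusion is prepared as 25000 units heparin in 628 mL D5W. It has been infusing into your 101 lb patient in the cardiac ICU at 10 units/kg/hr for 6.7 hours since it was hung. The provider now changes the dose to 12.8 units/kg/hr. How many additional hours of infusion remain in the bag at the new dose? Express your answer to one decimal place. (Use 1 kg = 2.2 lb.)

37.3 hours

Initial rate:
Weight = 101 lb ÷ 2.2 lb/kg = 45.90909 kg
Dose = 10 units/kg/hr × 45.90909 kg = 459.0909 units/hr
Concentration = 25000 units ÷ 628 mL = 39.80892 units/mL
Rate = 459.0909 units/hr ÷ 39.80892 units/mL = 11.53236 mL/hr
Volume infused so far = 11.53236 mL/hr × 6.7 hr = 77.26684 mL
Volume remaining = 628 − 77.26684 = 550.7332 mL
New rate:
Dose = 12.8 units/kg/hr × 45.90909 kg = 587.6364 units/hr
Rate = 587.6364 units/hr ÷ 39.80892 units/mL = 14.76143 mL/hr
Time remaining = 550.7332 mL ÷ 14.76143 mL/hr = 37.30894 hr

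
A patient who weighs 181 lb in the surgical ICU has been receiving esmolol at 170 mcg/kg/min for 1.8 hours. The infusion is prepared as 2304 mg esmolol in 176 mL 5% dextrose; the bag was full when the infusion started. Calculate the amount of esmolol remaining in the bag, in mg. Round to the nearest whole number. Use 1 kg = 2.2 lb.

793 mg

Weight = 181 lb ÷ 2.2 lb/kg = 82.27273 kg
Dose = 170 mcg/kg/min × 82.27273 kg = 13986.36 mcg/min
13986.36 mcg/min × 60 min/hr = 839181.8 mcg/hr
Concentration = 2304 mg ÷ 176 mL = 13.09091 mg/mL = 13090.91 mcg/mL
Rate = 839181.8 mcg/hr ÷ 13090.91 mcg/mL = 64.10417 mL/hr
Volume infused = 64.10417 mL/hr × 1.8 hr = 115.3875 mL
Volume remaining = 176 − 115.3875 = 60.6125 mL
Drug remaining = 60.6125 mL × 13090.91 mcg/mL = 793472.7 mcg = 793.4727 mg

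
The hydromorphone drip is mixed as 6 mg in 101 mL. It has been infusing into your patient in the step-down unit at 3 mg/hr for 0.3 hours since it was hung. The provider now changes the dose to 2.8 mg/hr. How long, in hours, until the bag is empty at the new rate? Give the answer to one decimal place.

Initial rate:
Concentration = 6 mg ÷ 101 mL = 0.05940594 mg/mL
Rate = 3 mg/hr ÷ 0.05940594 mg/mL = 50.5 mL/hr
Volume infused so far = 50.5 mL/hr × 0.3 hr = 15.15 mL
Volume remaining = 101 − 15.15 = 85.85 mL
New rate:
Rate = 2.8 mg/hr ÷ 0.05940594 mg/mL = 47.13333 mL/hr
Time remaining = 85.85 mL ÷ 47.13333 mL/hr = 1.821429 hr

1.8 hours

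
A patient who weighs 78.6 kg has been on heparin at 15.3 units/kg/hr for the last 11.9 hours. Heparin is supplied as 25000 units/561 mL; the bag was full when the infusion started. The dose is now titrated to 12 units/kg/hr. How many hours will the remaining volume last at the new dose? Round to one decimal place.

11.3 hours

Initial rate:
Dose = 15.3 units/kg/hr × 78.6 kg = 1202.58 units/hr
Concentration = 25000 units ÷ 561 mL = 44.56328 units/mL
Rate = 1202.58 units/hr ÷ 44.56328 units/mL = 26.9859 mL/hr
Volume infused so far = 26.9859 mL/hr × 11.9 hr = 321.1322 mL
Volume remaining = 561 − 321.1322 = 239.8678 mL
New rate:
Dose = 12 units/kg/hr × 78.6 kg = 943.2 units/hr
Rate = 943.2 units/hr ÷ 44.56328 units/mL = 21.16541 mL/hr
Time remaining = 239.8678 mL ÷ 21.16541 mL/hr = 11.33301 hr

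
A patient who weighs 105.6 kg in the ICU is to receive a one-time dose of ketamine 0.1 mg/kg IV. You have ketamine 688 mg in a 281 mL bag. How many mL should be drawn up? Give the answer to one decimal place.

4.3 mL

Dose = 0.1 mg/kg × 105.6 kg = 10.56 mg
Concentration = 688 mg ÷ 281 mL = 2.448399 mg/mL
Volume = 10.56 mg ÷ 2.448399 mg/mL = 4.313023 mL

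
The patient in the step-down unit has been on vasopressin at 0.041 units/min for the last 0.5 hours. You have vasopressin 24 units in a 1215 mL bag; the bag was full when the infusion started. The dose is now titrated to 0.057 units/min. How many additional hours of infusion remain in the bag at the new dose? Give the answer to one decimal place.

6.7 hours

Initial rate:
0.041 units/min × 60 min/hr = 2.46 units/hr
Concentration = 24 units ÷ 1215 mL = 0.01975309 units/mL
Rate = 2.46 units/hr ÷ 0.01975309 units/mL = 124.5375 mL/hr
Volume infused so far = 124.5375 mL/hr × 0.5 hr = 62.26875 mL
Volume remaining = 1215 − 62.26875 = 1152.731 mL
New rate:
0.057 units/min × 60 min/hr = 3.42 units/hr
Rate = 3.42 units/hr ÷ 0.01975309 units/mL = 173.1375 mL/hr
Time remaining = 1152.731 mL ÷ 173.1375 mL/hr = 6.657895 hr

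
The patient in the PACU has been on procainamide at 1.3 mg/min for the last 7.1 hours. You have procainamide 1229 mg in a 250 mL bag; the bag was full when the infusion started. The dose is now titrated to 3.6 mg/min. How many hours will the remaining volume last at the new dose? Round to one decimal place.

Initial rate:
1.3 mg/min × 60 min/hr = 78 mg/hr
Concentration = 1229 mg ÷ 250 mL = 4.916 mg/mL
Rate = 78 mg/hr ÷ 4.916 mg/mL = 15.86656 mL/hr
Volume infused so far = 15.86656 mL/hr × 7.1 hr = 112.6526 mL
Volume remaining = 250 − 112.6526 = 137.3474 mL
New rate:
3.6 mg/min × 60 min/hr = 216 mg/hr
Rate = 216 mg/hr ÷ 4.916 mg/mL = 43.93816 mL/hr
Time remaining = 137.3474 mL ÷ 43.93816 mL/hr = 3.125926 hr

3.1 hours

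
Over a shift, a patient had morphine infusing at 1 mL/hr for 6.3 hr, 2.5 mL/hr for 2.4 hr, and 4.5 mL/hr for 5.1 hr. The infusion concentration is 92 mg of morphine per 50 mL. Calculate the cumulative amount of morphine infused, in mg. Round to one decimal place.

Concentration = 92 mg ÷ 50 mL = 1.84 mg/mL
Stage 1: 1 mL/hr × 6.3 hr = 6.3 mL → 6.3 mL × 1.84 mg/mL = 11.592 mg
Stage 2: 2.5 mL/hr × 2.4 hr = 6 mL → 6 mL × 1.84 mg/mL = 11.04 mg
Stage 3: 4.5 mL/hr × 5.1 hr = 22.95 mL → 22.95 mL × 1.84 mg/mL = 42.228 mg
Total = 11.592 + 11.04 + 42.228 = 64.86 mg

64.9 mg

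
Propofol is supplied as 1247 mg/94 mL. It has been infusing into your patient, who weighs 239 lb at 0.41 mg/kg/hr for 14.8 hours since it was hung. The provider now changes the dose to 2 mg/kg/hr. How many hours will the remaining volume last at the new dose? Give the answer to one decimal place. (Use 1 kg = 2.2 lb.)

2.7 hours

Initial rate:
Weight = 239 lb ÷ 2.2 lb/kg = 108.6364 kg
Dose = 0.41 mg/kg/hr × 108.6364 kg = 44.54091 mg/hr
Concentration = 1247 mg ÷ 94 mL = 13.26596 mg/mL
Rate = 44.54091 mg/hr ÷ 13.26596 mg/mL = 3.357534 mL/hr
Volume infused so far = 3.357534 mL/hr × 14.8 hr = 49.69151 mL
Volume remaining = 94 − 49.69151 = 44.30849 mL
New rate:
Dose = 2 mg/kg/hr × 108.6364 kg = 217.2727 mg/hr
Rate = 217.2727 mg/hr ÷ 13.26596 mg/mL = 16.37822 mL/hr
Time remaining = 44.30849 mL ÷ 16.37822 mL/hr = 2.705331 hr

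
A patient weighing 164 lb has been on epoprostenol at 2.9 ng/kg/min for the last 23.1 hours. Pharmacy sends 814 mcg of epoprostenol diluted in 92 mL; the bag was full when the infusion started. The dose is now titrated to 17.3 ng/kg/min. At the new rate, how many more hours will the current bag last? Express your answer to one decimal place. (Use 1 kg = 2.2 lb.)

Initial rate:
Weight = 164 lb ÷ 2.2 lb/kg = 74.54545 kg
Dose = 2.9 ng/kg/min × 74.54545 kg = 216.1818 ng/min
216.1818 ng/min × 60 min/hr = 12970.91 ng/hr
Concentration = 814 mcg ÷ 92 mL = 8.847826 mcg/mL = 8847.826 ng/mL
Rate = 12970.91 ng/hr ÷ 8847.826 ng/mL = 1.466 mL/hr
Volume infused so far = 1.466 mL/hr × 23.1 hr = 33.86459 mL
Volume remaining = 92 − 33.86459 = 58.13541 mL
New rate:
Dose = 17.3 ng/kg/min × 74.54545 kg = 1289.636 ng/min
1289.636 ng/min × 60 min/hr = 77378.18 ng/hr
Rate = 77378.18 ng/hr ÷ 8847.826 ng/mL = 8.745446 mL/hr
Time remaining = 58.13541 mL ÷ 8.745446 mL/hr = 6.647507 hr

6.6 hours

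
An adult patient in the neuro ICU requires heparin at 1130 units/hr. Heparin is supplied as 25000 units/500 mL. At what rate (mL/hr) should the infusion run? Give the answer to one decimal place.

Concentration = 25000 units ÷ 500 mL = 50 units/mL
Rate = 1130 units/hr ÷ 50 units/mL = 22.6 mL/hr

22.6 mL/hr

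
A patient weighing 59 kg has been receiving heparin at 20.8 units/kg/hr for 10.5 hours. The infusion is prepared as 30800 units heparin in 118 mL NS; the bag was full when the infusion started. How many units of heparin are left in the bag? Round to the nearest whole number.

Dose = 20.8 units/kg/hr × 59 kg = 1227.2 units/hr
Concentration = 30800 units ÷ 118 mL = 261.0169 units/mL
Rate = 1227.2 units/hr ÷ 261.0169 units/mL = 4.70161 mL/hr
Volume infused = 4.70161 mL/hr × 10.5 hr = 49.36691 mL
Volume remaining = 118 − 49.36691 = 68.63309 mL
Drug remaining = 68.63309 mL × 261.0169 units/mL = 17914.4 units

17914 units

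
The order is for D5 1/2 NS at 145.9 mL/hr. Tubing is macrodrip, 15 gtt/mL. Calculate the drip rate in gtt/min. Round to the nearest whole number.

145.9 mL/hr ÷ 60 min/hr = 2.431667 mL/min
2.431667 mL/min × 15 gtt/mL = 36.475 gtt/min

36 gtt/min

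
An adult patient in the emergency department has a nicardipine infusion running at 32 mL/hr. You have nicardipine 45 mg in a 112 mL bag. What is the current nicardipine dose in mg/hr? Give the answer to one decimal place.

Concentration = 45 mg ÷ 112 mL = 0.4017857 mg/mL
Drug rate = 32 mL/hr × 0.4017857 mg/mL = 12.85714 mg/hr

12.9 mg/hr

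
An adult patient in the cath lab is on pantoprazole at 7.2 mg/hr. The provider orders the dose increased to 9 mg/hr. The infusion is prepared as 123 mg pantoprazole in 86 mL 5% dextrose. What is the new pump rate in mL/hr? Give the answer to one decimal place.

6.3 mL/hr

Concentration = 123 mg ÷ 86 mL = 1.430233 mg/mL
Rate = 9 mg/hr ÷ 1.430233 mg/mL = 6.292683 mL/hr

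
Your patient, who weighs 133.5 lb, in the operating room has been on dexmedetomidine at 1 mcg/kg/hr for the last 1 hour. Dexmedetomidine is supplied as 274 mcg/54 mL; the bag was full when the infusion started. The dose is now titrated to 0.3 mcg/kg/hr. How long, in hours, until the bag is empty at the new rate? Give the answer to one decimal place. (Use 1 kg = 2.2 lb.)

Initial rate:
Weight = 133.5 lb ÷ 2.2 lb/kg = 60.68182 kg
Dose = 1 mcg/kg/hr × 60.68182 kg = 60.68182 mcg/hr
Concentration = 274 mcg ÷ 54 mL = 5.074074 mcg/mL
Rate = 60.68182 mcg/hr ÷ 5.074074 mcg/mL = 11.95919 mL/hr
Volume infused so far = 11.95919 mL/hr × 1 hr = 11.95919 mL
Volume remaining = 54 − 11.95919 = 42.04081 mL
New rate:
Dose = 0.3 mcg/kg/hr × 60.68182 kg = 18.20455 mcg/hr
Rate = 18.20455 mcg/hr ÷ 5.074074 mcg/mL = 3.587757 mL/hr
Time remaining = 42.04081 mL ÷ 3.587757 mL/hr = 11.71785 hr

11.7 hours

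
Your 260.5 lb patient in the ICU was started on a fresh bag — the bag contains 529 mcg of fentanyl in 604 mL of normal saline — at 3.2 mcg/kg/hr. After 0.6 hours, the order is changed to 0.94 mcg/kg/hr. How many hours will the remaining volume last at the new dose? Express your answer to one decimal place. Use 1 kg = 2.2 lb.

2.7 hours

Initial rate:
Weight = 260.5 lb ÷ 2.2 lb/kg = 118.4091 kg
Dose = 3.2 mcg/kg/hr × 118.4091 kg = 378.9091 mcg/hr
Concentration = 529 mcg ÷ 604 mL = 0.8758278 mcg/mL
Rate = 378.9091 mcg/hr ÷ 0.8758278 mcg/mL = 432.6297 mL/hr
Volume infused so far = 432.6297 mL/hr × 0.6 hr = 259.5778 mL
Volume remaining = 604 − 259.5778 = 344.4222 mL
New rate:
Dose = 0.94 mcg/kg/hr × 118.4091 kg = 111.3045 mcg/hr
Rate = 111.3045 mcg/hr ÷ 0.8758278 mcg/mL = 127.085 mL/hr
Time remaining = 344.4222 mL ÷ 127.085 mL/hr = 2.710173 hr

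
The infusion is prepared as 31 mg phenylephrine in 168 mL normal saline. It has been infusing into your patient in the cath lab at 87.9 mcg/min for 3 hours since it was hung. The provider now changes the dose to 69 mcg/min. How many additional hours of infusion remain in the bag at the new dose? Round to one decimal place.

Initial rate:
87.9 mcg/min × 60 min/hr = 5274 mcg/hr
Concentration = 31 mg ÷ 168 mL = 0.1845238 mg/mL = 184.5238 mcg/mL
Rate = 5274 mcg/hr ÷ 184.5238 mcg/mL = 28.58168 mL/hr
Volume infused so far = 28.58168 mL/hr × 3 hr = 85.74503 mL
Volume remaining = 168 − 85.74503 = 82.25497 mL
New rate:
69 mcg/min × 60 min/hr = 4140 mcg/hr
Rate = 4140 mcg/hr ÷ 184.5238 mcg/mL = 22.43613 mL/hr
Time remaining = 82.25497 mL ÷ 22.43613 mL/hr = 3.666184 hr

3.7 hours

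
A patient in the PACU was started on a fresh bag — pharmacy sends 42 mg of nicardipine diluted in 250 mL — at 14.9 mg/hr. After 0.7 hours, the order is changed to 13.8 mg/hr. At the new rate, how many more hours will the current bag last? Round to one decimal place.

2.3 hours

Initial rate:
Concentration = 42 mg ÷ 250 mL = 0.168 mg/mL
Rate = 14.9 mg/hr ÷ 0.168 mg/mL = 88.69048 mL/hr
Volume infused so far = 88.69048 mL/hr × 0.7 hr = 62.08333 mL
Volume remaining = 250 − 62.08333 = 187.9167 mL
New rate:
Rate = 13.8 mg/hr ÷ 0.168 mg/mL = 82.14286 mL/hr
Time remaining = 187.9167 mL ÷ 82.14286 mL/hr = 2.287681 hr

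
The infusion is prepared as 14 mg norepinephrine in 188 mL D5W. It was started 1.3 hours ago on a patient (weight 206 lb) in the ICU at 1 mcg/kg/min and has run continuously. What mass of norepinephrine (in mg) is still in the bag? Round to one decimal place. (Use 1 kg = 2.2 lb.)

6.7 mg

Weight = 206 lb ÷ 2.2 lb/kg = 93.63636 kg
Dose = 1 mcg/kg/min × 93.63636 kg = 93.63636 mcg/min
93.63636 mcg/min × 60 min/hr = 5618.182 mcg/hr
Concentration = 14 mg ÷ 188 mL = 0.07446809 mg/mL = 74.46809 mcg/mL
Rate = 5618.182 mcg/hr ÷ 74.46809 mcg/mL = 75.44416 mL/hr
Volume infused = 75.44416 mL/hr × 1.3 hr = 98.0774 mL
Volume remaining = 188 − 98.0774 = 89.9226 mL
Drug remaining = 89.9226 mL × 74.46809 mcg/mL = 6696.364 mcg = 6.696364 mg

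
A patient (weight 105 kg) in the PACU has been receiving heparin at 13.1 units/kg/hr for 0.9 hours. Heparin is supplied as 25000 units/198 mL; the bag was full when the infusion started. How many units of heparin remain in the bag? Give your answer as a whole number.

23762 units

Dose = 13.1 units/kg/hr × 105 kg = 1375.5 units/hr
Concentration = 25000 units ÷ 198 mL = 126.2626 units/mL
Rate = 1375.5 units/hr ÷ 126.2626 units/mL = 10.89396 mL/hr
Volume infused = 10.89396 mL/hr × 0.9 hr = 9.804564 mL
Volume remaining = 198 − 9.804564 = 188.1954 mL
Drug remaining = 188.1954 mL × 126.2626 units/mL = 23762.05 units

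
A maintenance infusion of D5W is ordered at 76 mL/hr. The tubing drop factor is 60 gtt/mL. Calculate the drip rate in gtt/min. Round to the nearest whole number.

76 mL/hr ÷ 60 min/hr = 1.266667 mL/min
1.266667 mL/min × 60 gtt/mL = 76 gtt/min

76 gtt/min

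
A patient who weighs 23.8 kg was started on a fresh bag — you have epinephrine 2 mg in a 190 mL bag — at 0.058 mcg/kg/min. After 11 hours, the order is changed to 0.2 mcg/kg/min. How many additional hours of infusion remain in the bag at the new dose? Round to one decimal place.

Initial rate:
Dose = 0.058 mcg/kg/min × 23.8 kg = 1.3804 mcg/min
1.3804 mcg/min × 60 min/hr = 82.824 mcg/hr
Concentration = 2 mg ÷ 190 mL = 0.01052632 mg/mL = 10.52632 mcg/mL
Rate = 82.824 mcg/hr ÷ 10.52632 mcg/mL = 7.86828 mL/hr
Volume infused so far = 7.86828 mL/hr × 11 hr = 86.55108 mL
Volume remaining = 190 − 86.55108 = 103.4489 mL
New rate:
Dose = 0.2 mcg/kg/min × 23.8 kg = 4.76 mcg/min
4.76 mcg/min × 60 min/hr = 285.6 mcg/hr
Rate = 285.6 mcg/hr ÷ 10.52632 mcg/mL = 27.132 mL/hr
Time remaining = 103.4489 mL ÷ 27.132 mL/hr = 3.812801 hr

3.8 hours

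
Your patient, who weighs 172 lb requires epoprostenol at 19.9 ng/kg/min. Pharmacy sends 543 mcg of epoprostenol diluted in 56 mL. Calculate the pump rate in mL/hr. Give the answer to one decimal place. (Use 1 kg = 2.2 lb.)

9.6 mL/hr

Weight = 172 lb ÷ 2.2 lb/kg = 78.18182 kg
Dose = 19.9 ng/kg/min × 78.18182 kg = 1555.818 ng/min
1555.818 ng/min × 60 min/hr = 93349.09 ng/hr
Concentration = 543 mcg ÷ 56 mL = 9.696429 mcg/mL = 9696.429 ng/mL
Rate = 93349.09 ng/hr ÷ 9696.429 ng/mL = 9.627162 mL/hr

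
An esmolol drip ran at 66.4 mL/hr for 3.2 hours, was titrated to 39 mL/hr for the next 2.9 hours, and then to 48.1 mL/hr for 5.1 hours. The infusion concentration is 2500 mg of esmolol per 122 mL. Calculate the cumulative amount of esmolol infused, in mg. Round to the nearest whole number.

Concentration = 2500 mg ÷ 122 mL = 20.4918 mg/mL
Stage 1: 66.4 mL/hr × 3.2 hr = 212.48 mL → 212.48 mL × 20.4918 mg/mL = 4354.098 mg
Stage 2: 39 mL/hr × 2.9 hr = 113.1 mL → 113.1 mL × 20.4918 mg/mL = 2317.623 mg
Stage 3: 48.1 mL/hr × 5.1 hr = 245.31 mL → 245.31 mL × 20.4918 mg/mL = 5026.844 mg
Total = 4354.098 + 2317.623 + 5026.844 = 11698.57 mg

11699 mg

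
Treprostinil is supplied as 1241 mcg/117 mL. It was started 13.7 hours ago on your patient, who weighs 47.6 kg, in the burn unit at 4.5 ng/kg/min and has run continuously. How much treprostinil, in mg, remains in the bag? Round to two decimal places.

Dose = 4.5 ng/kg/min × 47.6 kg = 214.2 ng/min
214.2 ng/min × 60 min/hr = 12852 ng/hr
Concentration = 1241 mcg ÷ 117 mL = 10.60684 mcg/mL = 10606.84 ng/mL
Rate = 12852 ng/hr ÷ 10606.84 ng/mL = 1.211671 mL/hr
Volume infused = 1.211671 mL/hr × 13.7 hr = 16.5999 mL
Volume remaining = 117 − 16.5999 = 100.4001 mL
Drug remaining = 100.4001 mL × 10606.84 ng/mL = 1064928 ng = 1.064928 mg

1.06 mg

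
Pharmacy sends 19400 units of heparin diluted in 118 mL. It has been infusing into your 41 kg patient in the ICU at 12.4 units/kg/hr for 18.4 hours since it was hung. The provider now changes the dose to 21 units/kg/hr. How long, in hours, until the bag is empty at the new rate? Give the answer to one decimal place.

11.7 hours

Initial rate:
Dose = 12.4 units/kg/hr × 41 kg = 508.4 units/hr
Concentration = 19400 units ÷ 118 mL = 164.4068 units/mL
Rate = 508.4 units/hr ÷ 164.4068 units/mL = 3.09233 mL/hr
Volume infused so far = 3.09233 mL/hr × 18.4 hr = 56.89887 mL
Volume remaining = 118 − 56.89887 = 61.10113 mL
New rate:
Dose = 21 units/kg/hr × 41 kg = 861 units/hr
Rate = 861 units/hr ÷ 164.4068 units/mL = 5.23701 mL/hr
Time remaining = 61.10113 mL ÷ 5.23701 mL/hr = 11.66718 hr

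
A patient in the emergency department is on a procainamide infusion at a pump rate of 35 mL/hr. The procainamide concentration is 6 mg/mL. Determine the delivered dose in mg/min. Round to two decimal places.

3.50 mg/min

Drug rate = 35 mL/hr × 6 mg/mL = 210 mg/hr
210 mg/hr ÷ 60 min/hr = 3.5 mg/min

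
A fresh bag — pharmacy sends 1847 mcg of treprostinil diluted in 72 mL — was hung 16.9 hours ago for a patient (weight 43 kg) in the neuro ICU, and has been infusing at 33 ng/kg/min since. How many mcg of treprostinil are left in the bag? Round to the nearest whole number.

Dose = 33 ng/kg/min × 43 kg = 1419 ng/min
1419 ng/min × 60 min/hr = 85140 ng/hr
Concentration = 1847 mcg ÷ 72 mL = 25.65278 mcg/mL = 25652.78 ng/mL
Rate = 85140 ng/hr ÷ 25652.78 ng/mL = 3.318939 mL/hr
Volume infused = 3.318939 mL/hr × 16.9 hr = 56.09007 mL
Volume remaining = 72 − 56.09007 = 15.90993 mL
Drug remaining = 15.90993 mL × 25652.78 ng/mL = 408134 ng = 408.134 mcg

408 mcg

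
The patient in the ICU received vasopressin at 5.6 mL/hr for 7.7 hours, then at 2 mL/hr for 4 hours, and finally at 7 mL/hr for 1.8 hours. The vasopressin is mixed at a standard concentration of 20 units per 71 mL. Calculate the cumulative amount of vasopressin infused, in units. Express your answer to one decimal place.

17.9 units

Concentration = 20 units ÷ 71 mL = 0.2816901 units/mL
Stage 1: 5.6 mL/hr × 7.7 hr = 43.12 mL → 43.12 mL × 0.2816901 units/mL = 12.14648 units
Stage 2: 2 mL/hr × 4 hr = 8 mL → 8 mL × 0.2816901 units/mL = 2.253521 units
Stage 3: 7 mL/hr × 1.8 hr = 12.6 mL → 12.6 mL × 0.2816901 units/mL = 3.549296 units
Total = 12.14648 + 2.253521 + 3.549296 = 17.9493 units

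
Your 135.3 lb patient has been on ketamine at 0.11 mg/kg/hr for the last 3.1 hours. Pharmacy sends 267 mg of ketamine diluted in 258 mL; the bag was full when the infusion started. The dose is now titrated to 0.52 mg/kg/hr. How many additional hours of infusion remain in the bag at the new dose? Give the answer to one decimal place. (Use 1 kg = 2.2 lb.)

7.7 hours

Initial rate:
Weight = 135.3 lb ÷ 2.2 lb/kg = 61.5 kg
Dose = 0.11 mg/kg/hr × 61.5 kg = 6.765 mg/hr
Concentration = 267 mg ÷ 258 mL = 1.034884 mg/mL
Rate = 6.765 mg/hr ÷ 1.034884 mg/mL = 6.536966 mL/hr
Volume infused so far = 6.536966 mL/hr × 3.1 hr = 20.2646 mL
Volume remaining = 258 − 20.2646 = 237.7354 mL
New rate:
Dose = 0.52 mg/kg/hr × 61.5 kg = 31.98 mg/hr
Rate = 31.98 mg/hr ÷ 1.034884 mg/mL = 30.90202 mL/hr
Time remaining = 237.7354 mL ÷ 30.90202 mL/hr = 7.693199 hr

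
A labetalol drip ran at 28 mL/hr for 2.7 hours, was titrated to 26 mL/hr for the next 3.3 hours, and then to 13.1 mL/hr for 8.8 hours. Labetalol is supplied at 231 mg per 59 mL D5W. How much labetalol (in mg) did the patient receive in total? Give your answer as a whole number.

Concentration = 231 mg ÷ 59 mL = 3.915254 mg/mL
Stage 1: 28 mL/hr × 2.7 hr = 75.6 mL → 75.6 mL × 3.915254 mg/mL = 295.9932 mg
Stage 2: 26 mL/hr × 3.3 hr = 85.8 mL → 85.8 mL × 3.915254 mg/mL = 335.9288 mg
Stage 3: 13.1 mL/hr × 8.8 hr = 115.28 mL → 115.28 mL × 3.915254 mg/mL = 451.3505 mg
Total = 295.9932 + 335.9288 + 451.3505 = 1083.273 mg

1083 mg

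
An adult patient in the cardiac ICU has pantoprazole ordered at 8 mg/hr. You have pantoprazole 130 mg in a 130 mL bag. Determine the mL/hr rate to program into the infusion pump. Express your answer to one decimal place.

Concentration = 130 mg ÷ 130 mL = 1 mg/mL
Rate = 8 mg/hr ÷ 1 mg/mL = 8 mL/hr

8.0 mL/hr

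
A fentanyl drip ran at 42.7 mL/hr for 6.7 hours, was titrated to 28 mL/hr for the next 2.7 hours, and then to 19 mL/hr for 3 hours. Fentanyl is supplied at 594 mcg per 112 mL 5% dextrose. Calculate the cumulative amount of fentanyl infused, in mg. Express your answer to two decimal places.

2.22 mg

Concentration = 594 mcg ÷ 112 mL = 5.303571 mcg/mL
Stage 1: 42.7 mL/hr × 6.7 hr = 286.09 mL → 286.09 mL × 5.303571 mcg/mL = 1517.299 mcg
Stage 2: 28 mL/hr × 2.7 hr = 75.6 mL → 75.6 mL × 5.303571 mcg/mL = 400.95 mcg
Stage 3: 19 mL/hr × 3 hr = 57 mL → 57 mL × 5.303571 mcg/mL = 302.3036 mcg
Total = 1517.299 + 400.95 + 302.3036 = 2220.552 mcg = 2.220552 mg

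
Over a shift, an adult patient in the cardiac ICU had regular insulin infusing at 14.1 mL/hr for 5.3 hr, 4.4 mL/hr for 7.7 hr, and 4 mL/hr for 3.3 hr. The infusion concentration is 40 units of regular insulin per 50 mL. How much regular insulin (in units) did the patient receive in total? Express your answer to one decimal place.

97.4 units

Concentration = 40 units ÷ 50 mL = 0.8 units/mL
Stage 1: 14.1 mL/hr × 5.3 hr = 74.73 mL → 74.73 mL × 0.8 units/mL = 59.784 units
Stage 2: 4.4 mL/hr × 7.7 hr = 33.88 mL → 33.88 mL × 0.8 units/mL = 27.104 units
Stage 3: 4 mL/hr × 3.3 hr = 13.2 mL → 13.2 mL × 0.8 units/mL = 10.56 units
Total = 59.784 + 27.104 + 10.56 = 97.448 units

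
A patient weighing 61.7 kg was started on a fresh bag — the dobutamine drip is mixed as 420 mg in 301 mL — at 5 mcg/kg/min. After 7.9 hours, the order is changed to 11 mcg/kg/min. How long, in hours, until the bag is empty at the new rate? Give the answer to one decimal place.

Initial rate:
Dose = 5 mcg/kg/min × 61.7 kg = 308.5 mcg/min
308.5 mcg/min × 60 min/hr = 18510 mcg/hr
Concentration = 420 mg ÷ 301 mL = 1.395349 mg/mL = 1395.349 mcg/mL
Rate = 18510 mcg/hr ÷ 1395.349 mcg/mL = 13.2655 mL/hr
Volume infused so far = 13.2655 mL/hr × 7.9 hr = 104.7975 mL
Volume remaining = 301 − 104.7975 = 196.2025 mL
New rate:
Dose = 11 mcg/kg/min × 61.7 kg = 678.7 mcg/min
678.7 mcg/min × 60 min/hr = 40722 mcg/hr
Rate = 40722 mcg/hr ÷ 1395.349 mcg/mL = 29.1841 mL/hr
Time remaining = 196.2025 mL ÷ 29.1841 mL/hr = 6.722926 hr

6.7 hours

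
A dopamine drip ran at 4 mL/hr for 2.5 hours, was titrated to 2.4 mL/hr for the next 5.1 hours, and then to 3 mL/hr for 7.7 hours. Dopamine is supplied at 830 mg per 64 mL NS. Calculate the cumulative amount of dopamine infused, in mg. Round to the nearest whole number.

Concentration = 830 mg ÷ 64 mL = 12.96875 mg/mL
Stage 1: 4 mL/hr × 2.5 hr = 10 mL → 10 mL × 12.96875 mg/mL = 129.6875 mg
Stage 2: 2.4 mL/hr × 5.1 hr = 12.24 mL → 12.24 mL × 12.96875 mg/mL = 158.7375 mg
Stage 3: 3 mL/hr × 7.7 hr = 23.1 mL → 23.1 mL × 12.96875 mg/mL = 299.5781 mg
Total = 129.6875 + 158.7375 + 299.5781 = 588.0031 mg

588 mg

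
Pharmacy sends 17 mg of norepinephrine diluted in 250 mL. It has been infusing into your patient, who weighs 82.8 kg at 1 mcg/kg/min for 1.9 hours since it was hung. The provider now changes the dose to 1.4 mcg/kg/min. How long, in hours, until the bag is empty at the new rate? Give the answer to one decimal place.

1.1 hours

Initial rate:
Dose = 1 mcg/kg/min × 82.8 kg = 82.8 mcg/min
82.8 mcg/min × 60 min/hr = 4968 mcg/hr
Concentration = 17 mg ÷ 250 mL = 0.068 mg/mL = 68 mcg/mL
Rate = 4968 mcg/hr ÷ 68 mcg/mL = 73.05882 mL/hr
Volume infused so far = 73.05882 mL/hr × 1.9 hr = 138.8118 mL
Volume remaining = 250 − 138.8118 = 111.1882 mL
New rate:
Dose = 1.4 mcg/kg/min × 82.8 kg = 115.92 mcg/min
115.92 mcg/min × 60 min/hr = 6955.2 mcg/hr
Rate = 6955.2 mcg/hr ÷ 68 mcg/mL = 102.2824 mL/hr
Time remaining = 111.1882 mL ÷ 102.2824 mL/hr = 1.087072 hr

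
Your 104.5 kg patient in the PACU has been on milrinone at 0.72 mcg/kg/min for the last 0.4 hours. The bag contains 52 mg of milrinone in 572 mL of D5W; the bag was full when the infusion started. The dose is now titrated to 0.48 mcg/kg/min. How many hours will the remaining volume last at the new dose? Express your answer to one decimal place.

16.7 hours

Initial rate:
Dose = 0.72 mcg/kg/min × 104.5 kg = 75.24 mcg/min
75.24 mcg/min × 60 min/hr = 4514.4 mcg/hr
Concentration = 52 mg ÷ 572 mL = 0.09090909 mg/mL = 90.90909 mcg/mL
Rate = 4514.4 mcg/hr ÷ 90.90909 mcg/mL = 49.6584 mL/hr
Volume infused so far = 49.6584 mL/hr × 0.4 hr = 19.86336 mL
Volume remaining = 572 − 19.86336 = 552.1366 mL
New rate:
Dose = 0.48 mcg/kg/min × 104.5 kg = 50.16 mcg/min
50.16 mcg/min × 60 min/hr = 3009.6 mcg/hr
Rate = 3009.6 mcg/hr ÷ 90.90909 mcg/mL = 33.1056 mL/hr
Time remaining = 552.1366 mL ÷ 33.1056 mL/hr = 16.67804 hr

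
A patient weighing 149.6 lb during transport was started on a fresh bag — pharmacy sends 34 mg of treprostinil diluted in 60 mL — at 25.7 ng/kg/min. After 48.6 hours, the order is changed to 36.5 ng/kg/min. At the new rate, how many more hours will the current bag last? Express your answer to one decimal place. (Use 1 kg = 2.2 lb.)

194.1 hours

Initial rate:
Weight = 149.6 lb ÷ 2.2 lb/kg = 68 kg
Dose = 25.7 ng/kg/min × 68 kg = 1747.6 ng/min
1747.6 ng/min × 60 min/hr = 104856 ng/hr
Concentration = 34 mg ÷ 60 mL = 0.5666667 mg/mL = 566666.7 ng/mL
Rate = 104856 ng/hr ÷ 566666.7 ng/mL = 0.18504 mL/hr
Volume infused so far = 0.18504 mL/hr × 48.6 hr = 8.992944 mL
Volume remaining = 60 − 8.992944 = 51.00706 mL
New rate:
Dose = 36.5 ng/kg/min × 68 kg = 2482 ng/min
2482 ng/min × 60 min/hr = 148920 ng/hr
Rate = 148920 ng/hr ÷ 566666.7 ng/mL = 0.2628 mL/hr
Time remaining = 51.00706 mL ÷ 0.2628 mL/hr = 194.0908 hr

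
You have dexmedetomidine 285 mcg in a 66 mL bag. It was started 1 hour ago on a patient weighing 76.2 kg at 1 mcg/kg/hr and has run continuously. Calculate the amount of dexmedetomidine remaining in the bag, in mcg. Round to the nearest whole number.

209 mcg

Dose = 1 mcg/kg/hr × 76.2 kg = 76.2 mcg/hr
Concentration = 285 mcg ÷ 66 mL = 4.318182 mcg/mL
Rate = 76.2 mcg/hr ÷ 4.318182 mcg/mL = 17.64632 mL/hr
Volume infused = 17.64632 mL/hr × 1 hr = 17.64632 mL
Volume remaining = 66 − 17.64632 = 48.35368 mL
Drug remaining = 48.35368 mL × 4.318182 mcg/mL = 208.8 mcg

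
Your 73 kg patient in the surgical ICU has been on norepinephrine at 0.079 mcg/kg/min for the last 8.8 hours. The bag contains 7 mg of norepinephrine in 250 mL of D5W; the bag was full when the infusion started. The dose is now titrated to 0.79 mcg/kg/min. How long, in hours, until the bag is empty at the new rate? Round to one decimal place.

Initial rate:
Dose = 0.079 mcg/kg/min × 73 kg = 5.767 mcg/min
5.767 mcg/min × 60 min/hr = 346.02 mcg/hr
Concentration = 7 mg ÷ 250 mL = 0.028 mg/mL = 28 mcg/mL
Rate = 346.02 mcg/hr ÷ 28 mcg/mL = 12.35786 mL/hr
Volume infused so far = 12.35786 mL/hr × 8.8 hr = 108.7491 mL
Volume remaining = 250 − 108.7491 = 141.2509 mL
New rate:
Dose = 0.79 mcg/kg/min × 73 kg = 57.67 mcg/min
57.67 mcg/min × 60 min/hr = 3460.2 mcg/hr
Rate = 3460.2 mcg/hr ÷ 28 mcg/mL = 123.5786 mL/hr
Time remaining = 141.2509 mL ÷ 123.5786 mL/hr = 1.143004 hr

1.1 hours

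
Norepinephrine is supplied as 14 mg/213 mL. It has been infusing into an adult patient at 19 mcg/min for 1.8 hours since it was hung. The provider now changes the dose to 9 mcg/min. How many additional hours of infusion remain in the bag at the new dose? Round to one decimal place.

22.1 hours

Initial rate:
19 mcg/min × 60 min/hr = 1140 mcg/hr
Concentration = 14 mg ÷ 213 mL = 0.0657277 mg/mL = 65.7277 mcg/mL
Rate = 1140 mcg/hr ÷ 65.7277 mcg/mL = 17.34429 mL/hr
Volume infused so far = 17.34429 mL/hr × 1.8 hr = 31.21971 mL
Volume remaining = 213 − 31.21971 = 181.7803 mL
New rate:
9 mcg/min × 60 min/hr = 540 mcg/hr
Rate = 540 mcg/hr ÷ 65.7277 mcg/mL = 8.215714 mL/hr
Time remaining = 181.7803 mL ÷ 8.215714 mL/hr = 22.12593 hr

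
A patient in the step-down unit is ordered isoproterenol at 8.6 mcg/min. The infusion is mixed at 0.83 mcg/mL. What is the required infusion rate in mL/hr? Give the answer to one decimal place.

621.7 mL/hr

8.6 mcg/min × 60 min/hr = 516 mcg/hr
Rate = 516 mcg/hr ÷ 0.83 mcg/mL = 621.6867 mL/hr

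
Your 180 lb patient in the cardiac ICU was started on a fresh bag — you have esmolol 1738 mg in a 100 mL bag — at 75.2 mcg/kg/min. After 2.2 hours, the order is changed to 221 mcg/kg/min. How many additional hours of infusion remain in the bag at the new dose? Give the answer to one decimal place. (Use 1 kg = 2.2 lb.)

Initial rate:
Weight = 180 lb ÷ 2.2 lb/kg = 81.81818 kg
Dose = 75.2 mcg/kg/min × 81.81818 kg = 6152.727 mcg/min
6152.727 mcg/min × 60 min/hr = 369163.6 mcg/hr
Concentration = 1738 mg ÷ 100 mL = 17.38 mg/mL = 17380 mcg/mL
Rate = 369163.6 mcg/hr ÷ 17380 mcg/mL = 21.24072 mL/hr
Volume infused so far = 21.24072 mL/hr × 2.2 hr = 46.72957 mL
Volume remaining = 100 − 46.72957 = 53.27043 mL
New rate:
Dose = 221 mcg/kg/min × 81.81818 kg = 18081.82 mcg/min
18081.82 mcg/min × 60 min/hr = 1084909 mcg/hr
Rate = 1084909 mcg/hr ÷ 17380 mcg/mL = 62.42285 mL/hr
Time remaining = 53.27043 mL ÷ 62.42285 mL/hr = 0.8533803 hr

0.9 hours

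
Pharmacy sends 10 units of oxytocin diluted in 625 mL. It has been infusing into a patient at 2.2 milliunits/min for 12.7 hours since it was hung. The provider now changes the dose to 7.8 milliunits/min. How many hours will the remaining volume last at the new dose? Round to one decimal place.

17.8 hours

Initial rate:
2.2 milliunits/min × 60 min/hr = 132 milliunits/hr
Concentration = 10 units ÷ 625 mL = 0.016 units/mL = 16 milliunits/mL
Rate = 132 milliunits/hr ÷ 16 milliunits/mL = 8.25 mL/hr
Volume infused so far = 8.25 mL/hr × 12.7 hr = 104.775 mL
Volume remaining = 625 − 104.775 = 520.225 mL
New rate:
7.8 milliunits/min × 60 min/hr = 468 milliunits/hr
Rate = 468 milliunits/hr ÷ 16 milliunits/mL = 29.25 mL/hr
Time remaining = 520.225 mL ÷ 29.25 mL/hr = 17.78547 hr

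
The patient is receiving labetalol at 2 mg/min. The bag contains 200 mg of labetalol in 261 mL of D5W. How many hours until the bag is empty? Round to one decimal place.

2 mg/min × 60 min/hr = 120 mg/hr
Concentration = 200 mg ÷ 261 mL = 0.7662835 mg/mL
Rate = 120 mg/hr ÷ 0.7662835 mg/mL = 156.6 mL/hr
Duration = 261 mL ÷ 156.6 mL/hr = 1.666667 hr

1.7 hours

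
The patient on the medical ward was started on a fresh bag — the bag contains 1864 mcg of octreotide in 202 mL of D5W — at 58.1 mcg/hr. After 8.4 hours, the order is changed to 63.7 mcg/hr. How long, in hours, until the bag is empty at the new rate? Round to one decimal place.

Initial rate:
Concentration = 1864 mcg ÷ 202 mL = 9.227723 mcg/mL
Rate = 58.1 mcg/hr ÷ 9.227723 mcg/mL = 6.296245 mL/hr
Volume infused so far = 6.296245 mL/hr × 8.4 hr = 52.88845 mL
Volume remaining = 202 − 52.88845 = 149.1115 mL
New rate:
Rate = 63.7 mcg/hr ÷ 9.227723 mcg/mL = 6.903112 mL/hr
Time remaining = 149.1115 mL ÷ 6.903112 mL/hr = 21.60063 hr

21.6 hours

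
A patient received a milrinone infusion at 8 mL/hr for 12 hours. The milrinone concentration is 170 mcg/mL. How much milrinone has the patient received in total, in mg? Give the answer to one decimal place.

Drug rate = 8 mL/hr × 170 mcg/mL = 1360 mcg/hr
Total = 1360 mcg/hr × 12 hr = 16320 mcg = 16.32 mg

16.3 mg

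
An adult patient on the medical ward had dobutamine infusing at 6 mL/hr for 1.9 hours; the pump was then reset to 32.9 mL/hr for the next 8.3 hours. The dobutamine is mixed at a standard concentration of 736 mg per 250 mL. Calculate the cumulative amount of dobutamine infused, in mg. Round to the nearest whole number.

Concentration = 736 mg ÷ 250 mL = 2.944 mg/mL
Stage 1: 6 mL/hr × 1.9 hr = 11.4 mL → 11.4 mL × 2.944 mg/mL = 33.5616 mg
Stage 2: 32.9 mL/hr × 8.3 hr = 273.07 mL → 273.07 mL × 2.944 mg/mL = 803.9181 mg
Total = 33.5616 + 803.9181 = 837.4797 mg

837 mg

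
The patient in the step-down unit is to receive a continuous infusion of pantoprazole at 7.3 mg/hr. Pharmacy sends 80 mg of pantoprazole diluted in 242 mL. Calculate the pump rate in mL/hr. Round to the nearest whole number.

22 mL/hr

Concentration = 80 mg ÷ 242 mL = 0.3305785 mg/mL
Rate = 7.3 mg/hr ÷ 0.3305785 mg/mL = 22.0825 mL/hr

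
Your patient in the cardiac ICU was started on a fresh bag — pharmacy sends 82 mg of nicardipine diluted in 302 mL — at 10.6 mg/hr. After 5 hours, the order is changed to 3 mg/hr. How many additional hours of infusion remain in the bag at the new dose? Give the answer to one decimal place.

Initial rate:
Concentration = 82 mg ÷ 302 mL = 0.2715232 mg/mL
Rate = 10.6 mg/hr ÷ 0.2715232 mg/mL = 39.03902 mL/hr
Volume infused so far = 39.03902 mL/hr × 5 hr = 195.1951 mL
Volume remaining = 302 − 195.1951 = 106.8049 mL
New rate:
Rate = 3 mg/hr ÷ 0.2715232 mg/mL = 11.04878 mL/hr
Time remaining = 106.8049 mL ÷ 11.04878 mL/hr = 9.666667 hr

9.7 hours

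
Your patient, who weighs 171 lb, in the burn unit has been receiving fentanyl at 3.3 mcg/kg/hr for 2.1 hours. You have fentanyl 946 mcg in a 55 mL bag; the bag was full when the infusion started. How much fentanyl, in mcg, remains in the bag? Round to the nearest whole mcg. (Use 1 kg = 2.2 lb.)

Weight = 171 lb ÷ 2.2 lb/kg = 77.72727 kg
Dose = 3.3 mcg/kg/hr × 77.72727 kg = 256.5 mcg/hr
Concentration = 946 mcg ÷ 55 mL = 17.2 mcg/mL
Rate = 256.5 mcg/hr ÷ 17.2 mcg/mL = 14.91279 mL/hr
Volume infused = 14.91279 mL/hr × 2.1 hr = 31.31686 mL
Volume remaining = 55 − 31.31686 = 23.68314 mL
Drug remaining = 23.68314 mL × 17.2 mcg/mL = 407.35 mcg

407 mcg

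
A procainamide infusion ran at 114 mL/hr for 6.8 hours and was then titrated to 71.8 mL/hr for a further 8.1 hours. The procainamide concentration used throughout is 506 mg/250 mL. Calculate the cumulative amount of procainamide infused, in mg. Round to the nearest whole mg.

Concentration = 506 mg ÷ 250 mL = 2.024 mg/mL
Stage 1: 114 mL/hr × 6.8 hr = 775.2 mL → 775.2 mL × 2.024 mg/mL = 1569.005 mg
Stage 2: 71.8 mL/hr × 8.1 hr = 581.58 mL → 581.58 mL × 2.024 mg/mL = 1177.118 mg
Total = 1569.005 + 1177.118 = 2746.123 mg

2746 mg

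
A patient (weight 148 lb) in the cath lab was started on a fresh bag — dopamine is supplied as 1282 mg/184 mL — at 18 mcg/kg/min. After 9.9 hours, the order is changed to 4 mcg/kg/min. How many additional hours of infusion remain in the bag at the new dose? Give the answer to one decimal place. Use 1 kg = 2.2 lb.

34.9 hours

Initial rate:
Weight = 148 lb ÷ 2.2 lb/kg = 67.27273 kg
Dose = 18 mcg/kg/min × 67.27273 kg = 1210.909 mcg/min
1210.909 mcg/min × 60 min/hr = 72654.55 mcg/hr
Concentration = 1282 mg ÷ 184 mL = 6.967391 mg/mL = 6967.391 mcg/mL
Rate = 72654.55 mcg/hr ÷ 6967.391 mcg/mL = 10.4278 mL/hr
Volume infused so far = 10.4278 mL/hr × 9.9 hr = 103.2352 mL
Volume remaining = 184 − 103.2352 = 80.7648 mL
New rate:
Dose = 4 mcg/kg/min × 67.27273 kg = 269.0909 mcg/min
269.0909 mcg/min × 60 min/hr = 16145.45 mcg/hr
Rate = 16145.45 mcg/hr ÷ 6967.391 mcg/mL = 2.317288 mL/hr
Time remaining = 80.7648 mL ÷ 2.317288 mL/hr = 34.85315 hr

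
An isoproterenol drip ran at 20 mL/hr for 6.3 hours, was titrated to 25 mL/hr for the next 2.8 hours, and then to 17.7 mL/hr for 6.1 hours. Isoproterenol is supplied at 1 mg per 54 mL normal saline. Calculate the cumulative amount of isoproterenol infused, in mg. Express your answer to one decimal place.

5.6 mg

Concentration = 1 mg ÷ 54 mL = 0.01851852 mg/mL
Stage 1: 20 mL/hr × 6.3 hr = 126 mL → 126 mL × 0.01851852 mg/mL = 2.333333 mg
Stage 2: 25 mL/hr × 2.8 hr = 70 mL → 70 mL × 0.01851852 mg/mL = 1.296296 mg
Stage 3: 17.7 mL/hr × 6.1 hr = 107.97 mL → 107.97 mL × 0.01851852 mg/mL = 1.999444 mg
Total = 2.333333 + 1.296296 + 1.999444 = 5.629074 mg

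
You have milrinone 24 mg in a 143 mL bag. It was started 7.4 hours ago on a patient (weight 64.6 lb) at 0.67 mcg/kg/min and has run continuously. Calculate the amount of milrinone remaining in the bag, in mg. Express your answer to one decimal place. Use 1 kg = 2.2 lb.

15.3 mg

Weight = 64.6 lb ÷ 2.2 lb/kg = 29.36364 kg
Dose = 0.67 mcg/kg/min × 29.36364 kg = 19.67364 mcg/min
19.67364 mcg/min × 60 min/hr = 1180.418 mcg/hr
Concentration = 24 mg ÷ 143 mL = 0.1678322 mg/mL = 167.8322 mcg/mL
Rate = 1180.418 mcg/hr ÷ 167.8322 mcg/mL = 7.033325 mL/hr
Volume infused = 7.033325 mL/hr × 7.4 hr = 52.0466 mL
Volume remaining = 143 − 52.0466 = 90.9534 mL
Drug remaining = 90.9534 mL × 167.8322 mcg/mL = 15264.91 mcg = 15.26491 mg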